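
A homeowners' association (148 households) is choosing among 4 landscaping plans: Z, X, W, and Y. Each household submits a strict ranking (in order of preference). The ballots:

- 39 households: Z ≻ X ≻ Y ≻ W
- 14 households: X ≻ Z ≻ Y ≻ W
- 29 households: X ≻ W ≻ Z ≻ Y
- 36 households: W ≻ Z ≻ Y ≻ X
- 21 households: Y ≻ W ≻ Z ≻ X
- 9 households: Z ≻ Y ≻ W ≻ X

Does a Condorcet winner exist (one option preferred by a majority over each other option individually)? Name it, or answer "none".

Checking pairwise contests:
W beats Z 86–62.
Z beats X 105–43.
X beats W 82–66.
Z beats Y 127–21.
Every option loses at least one head-to-head, so there is no Condorcet winner.

none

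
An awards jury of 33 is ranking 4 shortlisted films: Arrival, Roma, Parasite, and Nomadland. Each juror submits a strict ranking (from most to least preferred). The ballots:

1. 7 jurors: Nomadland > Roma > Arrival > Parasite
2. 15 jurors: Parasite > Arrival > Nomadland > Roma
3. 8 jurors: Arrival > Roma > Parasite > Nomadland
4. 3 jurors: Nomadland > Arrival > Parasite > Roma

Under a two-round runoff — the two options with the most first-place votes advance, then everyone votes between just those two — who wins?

Parasite

Round 1 first-place votes: Arrival 8, Roma 0, Parasite 15, Nomadland 10.
Parasite and Nomadland advance.
Runoff: Parasite is preferred to Nomadland by 23 voters; Nomadland by 10.
Parasite wins the runoff.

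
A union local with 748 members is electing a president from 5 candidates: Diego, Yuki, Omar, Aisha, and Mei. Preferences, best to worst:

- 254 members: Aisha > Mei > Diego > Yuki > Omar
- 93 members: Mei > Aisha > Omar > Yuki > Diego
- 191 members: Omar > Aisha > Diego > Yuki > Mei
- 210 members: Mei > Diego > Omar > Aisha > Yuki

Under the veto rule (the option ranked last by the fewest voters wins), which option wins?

Aisha

Last-place votes: Diego 93, Yuki 210, Omar 254, Aisha 0, Mei 191.
Aisha is ranked last by the fewest voters, so Aisha wins.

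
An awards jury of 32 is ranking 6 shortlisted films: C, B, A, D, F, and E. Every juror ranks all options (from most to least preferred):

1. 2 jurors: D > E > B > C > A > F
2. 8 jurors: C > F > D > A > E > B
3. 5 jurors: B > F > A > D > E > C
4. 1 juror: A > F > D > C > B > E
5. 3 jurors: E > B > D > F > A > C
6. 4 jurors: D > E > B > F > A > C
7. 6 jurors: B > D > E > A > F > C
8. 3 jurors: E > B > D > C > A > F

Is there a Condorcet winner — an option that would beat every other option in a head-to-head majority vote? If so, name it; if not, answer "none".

Checking pairwise contests:
B beats C 23–9.
E beats B 20–12.
B beats A 23–9.
B beats D 17–15.
B beats F 23–9.
D beats E 26–6.
Every option loses at least one head-to-head, so there is no Condorcet winner.

none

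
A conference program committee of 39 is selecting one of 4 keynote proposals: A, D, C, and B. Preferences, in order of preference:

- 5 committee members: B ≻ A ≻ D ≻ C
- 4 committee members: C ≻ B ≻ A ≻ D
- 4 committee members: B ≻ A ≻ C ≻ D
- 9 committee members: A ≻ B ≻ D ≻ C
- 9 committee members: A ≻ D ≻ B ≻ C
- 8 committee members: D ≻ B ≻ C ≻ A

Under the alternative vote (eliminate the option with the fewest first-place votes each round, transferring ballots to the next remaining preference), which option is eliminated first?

Round 1: A 18, D 8, C 4, B 9. Eliminate C.

C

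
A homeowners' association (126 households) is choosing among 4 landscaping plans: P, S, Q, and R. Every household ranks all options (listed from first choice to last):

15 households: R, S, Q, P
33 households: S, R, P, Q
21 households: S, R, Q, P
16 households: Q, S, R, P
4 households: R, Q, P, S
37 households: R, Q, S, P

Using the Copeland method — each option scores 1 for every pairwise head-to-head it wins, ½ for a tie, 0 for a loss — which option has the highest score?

P: loses to S, Q, and R → score 0.
S: beats P, Q, and R → score 3.
Q: beats P; loses to S and R → score 1.
R: beats P and Q; loses to S → score 2.
S has the best pairwise record.

S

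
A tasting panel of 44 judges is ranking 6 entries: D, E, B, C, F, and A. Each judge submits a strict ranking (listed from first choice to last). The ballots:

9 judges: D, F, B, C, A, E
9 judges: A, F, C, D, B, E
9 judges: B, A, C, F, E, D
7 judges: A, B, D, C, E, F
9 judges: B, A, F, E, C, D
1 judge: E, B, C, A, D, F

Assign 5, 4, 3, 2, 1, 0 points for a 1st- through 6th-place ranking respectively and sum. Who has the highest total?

A

D: 9·5 + 9·2 + 9·0 + 7·3 + 9·0 + 1·1 = 85
E: 9·0 + 9·0 + 9·1 + 7·1 + 9·2 + 1·5 = 39
B: 9·3 + 9·1 + 9·5 + 7·4 + 9·5 + 1·4 = 158
C: 9·2 + 9·3 + 9·3 + 7·2 + 9·1 + 1·3 = 98
F: 9·4 + 9·4 + 9·2 + 7·0 + 9·3 + 1·0 = 117
A: 9·1 + 9·5 + 9·4 + 7·5 + 9·4 + 1·2 = 163
A has the highest Borda score (163).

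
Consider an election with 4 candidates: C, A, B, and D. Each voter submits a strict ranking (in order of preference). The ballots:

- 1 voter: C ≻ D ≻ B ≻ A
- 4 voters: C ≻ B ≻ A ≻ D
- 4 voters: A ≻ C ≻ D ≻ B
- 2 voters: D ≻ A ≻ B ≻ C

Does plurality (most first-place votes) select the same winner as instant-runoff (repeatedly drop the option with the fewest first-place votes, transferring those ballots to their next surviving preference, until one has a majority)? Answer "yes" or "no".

Plurality — first-place votes: C 5, A 4, B 0, D 2. Winner: C.
Instant-runoff — R1 C 5, A 4, B 0, D 2 (B out); R2 C 5, A 4, D 2 (D out); R3 C 5, A 6 (A winner). Winner: A.
The two methods disagree.

no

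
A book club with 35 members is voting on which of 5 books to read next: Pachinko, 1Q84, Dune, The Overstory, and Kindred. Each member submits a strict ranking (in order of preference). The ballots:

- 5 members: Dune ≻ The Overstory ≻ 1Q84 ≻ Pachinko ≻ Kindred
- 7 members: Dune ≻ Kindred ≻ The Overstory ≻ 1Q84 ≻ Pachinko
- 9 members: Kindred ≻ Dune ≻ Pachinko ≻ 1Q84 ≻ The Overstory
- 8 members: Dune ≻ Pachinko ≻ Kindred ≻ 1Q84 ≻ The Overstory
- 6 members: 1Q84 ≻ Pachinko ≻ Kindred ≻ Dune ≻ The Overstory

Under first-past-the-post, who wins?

First-place votes: Pachinko 0, 1Q84 6, Dune 20, The Overstory 0, Kindred 9.
Dune has the most first-place votes.

Dune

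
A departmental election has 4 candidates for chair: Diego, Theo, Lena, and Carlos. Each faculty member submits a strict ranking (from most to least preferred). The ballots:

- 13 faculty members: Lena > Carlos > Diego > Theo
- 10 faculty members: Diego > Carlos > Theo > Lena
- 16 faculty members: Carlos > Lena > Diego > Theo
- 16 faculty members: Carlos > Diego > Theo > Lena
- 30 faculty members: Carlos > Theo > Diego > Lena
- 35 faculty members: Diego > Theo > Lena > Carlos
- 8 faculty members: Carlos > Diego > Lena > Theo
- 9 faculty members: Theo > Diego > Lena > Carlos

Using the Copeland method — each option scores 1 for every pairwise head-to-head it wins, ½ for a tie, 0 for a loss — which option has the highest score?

Diego: beats Theo and Lena; loses to Carlos → score 2.
Theo: beats Lena; loses to Diego and Carlos → score 1.
Lena: loses to Diego, Theo, and Carlos → score 0.
Carlos: beats Diego, Theo, and Lena → score 3.
Carlos has the best pairwise record.

Carlos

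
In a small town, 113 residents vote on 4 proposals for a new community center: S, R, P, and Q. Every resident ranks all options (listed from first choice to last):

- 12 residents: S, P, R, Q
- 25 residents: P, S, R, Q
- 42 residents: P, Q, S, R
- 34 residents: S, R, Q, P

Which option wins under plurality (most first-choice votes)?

First-place votes: S 46, R 0, P 67, Q 0.
P has the most first-place votes.

P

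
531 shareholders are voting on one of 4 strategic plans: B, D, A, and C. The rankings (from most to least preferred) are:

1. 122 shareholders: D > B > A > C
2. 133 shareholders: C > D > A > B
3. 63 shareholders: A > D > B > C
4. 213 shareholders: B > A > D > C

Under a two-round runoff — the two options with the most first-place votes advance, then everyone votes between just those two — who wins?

Round 1 first-place votes: B 213, D 122, A 63, C 133.
B and C advance.
Runoff: B is preferred to C by 398 voters; C by 133.
B wins the runoff.

B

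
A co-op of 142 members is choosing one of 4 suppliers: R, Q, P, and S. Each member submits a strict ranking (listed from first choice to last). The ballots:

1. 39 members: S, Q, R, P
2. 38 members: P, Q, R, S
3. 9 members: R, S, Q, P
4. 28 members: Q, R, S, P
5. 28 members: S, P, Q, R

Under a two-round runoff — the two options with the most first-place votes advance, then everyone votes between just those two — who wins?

Round 1 first-place votes: R 9, Q 28, P 38, S 67.
S and P advance.
Runoff: S is preferred to P by 104 voters; P by 38.
S wins the runoff.

S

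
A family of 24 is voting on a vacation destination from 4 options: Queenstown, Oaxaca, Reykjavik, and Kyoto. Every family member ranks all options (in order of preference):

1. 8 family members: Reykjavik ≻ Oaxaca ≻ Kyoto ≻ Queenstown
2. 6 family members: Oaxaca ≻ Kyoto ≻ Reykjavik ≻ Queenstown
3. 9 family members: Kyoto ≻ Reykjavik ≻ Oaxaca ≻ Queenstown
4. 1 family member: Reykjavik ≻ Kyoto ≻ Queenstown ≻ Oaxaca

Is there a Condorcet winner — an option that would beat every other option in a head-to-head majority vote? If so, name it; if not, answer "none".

Checking pairwise contests:
Oaxaca beats Queenstown 23–1.
Reykjavik beats Oaxaca 18–6.
Kyoto beats Reykjavik 15–9.
Oaxaca beats Kyoto 14–10.
Every option loses at least one head-to-head, so there is no Condorcet winner.

none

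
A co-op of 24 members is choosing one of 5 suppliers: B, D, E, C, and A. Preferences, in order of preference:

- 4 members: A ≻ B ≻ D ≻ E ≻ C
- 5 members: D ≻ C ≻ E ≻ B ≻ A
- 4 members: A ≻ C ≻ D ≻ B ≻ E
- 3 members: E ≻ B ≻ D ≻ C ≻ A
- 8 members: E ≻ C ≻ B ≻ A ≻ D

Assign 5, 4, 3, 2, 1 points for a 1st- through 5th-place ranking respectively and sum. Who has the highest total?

B: 4·4 + 5·2 + 4·2 + 3·4 + 8·3 = 70
D: 4·3 + 5·5 + 4·3 + 3·3 + 8·1 = 66
E: 4·2 + 5·3 + 4·1 + 3·5 + 8·5 = 82
C: 4·1 + 5·4 + 4·4 + 3·2 + 8·4 = 78
A: 4·5 + 5·1 + 4·5 + 3·1 + 8·2 = 64
E has the highest Borda score (82).

E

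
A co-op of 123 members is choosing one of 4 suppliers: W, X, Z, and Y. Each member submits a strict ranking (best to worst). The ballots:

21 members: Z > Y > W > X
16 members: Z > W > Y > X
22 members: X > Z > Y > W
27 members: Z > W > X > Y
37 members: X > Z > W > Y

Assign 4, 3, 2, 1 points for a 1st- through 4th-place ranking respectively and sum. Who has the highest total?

Z

W: 21·2 + 16·3 + 22·1 + 27·3 + 37·2 = 267
X: 21·1 + 16·1 + 22·4 + 27·2 + 37·4 = 327
Z: 21·4 + 16·4 + 22·3 + 27·4 + 37·3 = 433
Y: 21·3 + 16·2 + 22·2 + 27·1 + 37·1 = 203
Z has the highest Borda score (433).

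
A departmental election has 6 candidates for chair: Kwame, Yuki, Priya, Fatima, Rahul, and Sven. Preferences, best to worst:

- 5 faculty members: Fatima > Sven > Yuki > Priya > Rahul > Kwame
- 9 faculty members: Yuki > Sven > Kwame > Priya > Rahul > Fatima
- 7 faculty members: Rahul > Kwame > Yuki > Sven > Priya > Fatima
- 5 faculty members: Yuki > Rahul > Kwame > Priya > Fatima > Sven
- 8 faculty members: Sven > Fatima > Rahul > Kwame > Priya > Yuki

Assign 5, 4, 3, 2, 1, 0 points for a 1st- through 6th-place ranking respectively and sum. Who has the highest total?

Kwame: 5·0 + 9·3 + 7·4 + 5·3 + 8·2 = 86
Yuki: 5·3 + 9·5 + 7·3 + 5·5 + 8·0 = 106
Priya: 5·2 + 9·2 + 7·1 + 5·2 + 8·1 = 53
Fatima: 5·5 + 9·0 + 7·0 + 5·1 + 8·4 = 62
Rahul: 5·1 + 9·1 + 7·5 + 5·4 + 8·3 = 93
Sven: 5·4 + 9·4 + 7·2 + 5·0 + 8·5 = 110
Sven has the highest Borda score (110).

Sven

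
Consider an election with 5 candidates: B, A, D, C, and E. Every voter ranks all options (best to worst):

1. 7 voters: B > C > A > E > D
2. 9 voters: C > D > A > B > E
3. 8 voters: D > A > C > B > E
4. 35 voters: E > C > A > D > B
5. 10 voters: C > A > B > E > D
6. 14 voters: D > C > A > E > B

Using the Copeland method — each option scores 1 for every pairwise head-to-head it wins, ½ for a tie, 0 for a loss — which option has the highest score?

B: loses to A, D, C, and E → score 0.
A: beats B, D, and E; loses to C → score 3.
D: beats B; loses to A, C, and E → score 1.
C: beats B, A, D, and E → score 4.
E: beats B and D; loses to A and C → score 2.
C has the best pairwise record.

C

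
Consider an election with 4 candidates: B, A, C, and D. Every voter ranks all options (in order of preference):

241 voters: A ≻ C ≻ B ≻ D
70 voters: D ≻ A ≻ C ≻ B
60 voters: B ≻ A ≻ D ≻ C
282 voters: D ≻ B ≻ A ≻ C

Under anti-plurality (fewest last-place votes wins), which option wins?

A

Last-place votes: B 70, A 0, C 342, D 241.
A is ranked last by the fewest voters, so A wins.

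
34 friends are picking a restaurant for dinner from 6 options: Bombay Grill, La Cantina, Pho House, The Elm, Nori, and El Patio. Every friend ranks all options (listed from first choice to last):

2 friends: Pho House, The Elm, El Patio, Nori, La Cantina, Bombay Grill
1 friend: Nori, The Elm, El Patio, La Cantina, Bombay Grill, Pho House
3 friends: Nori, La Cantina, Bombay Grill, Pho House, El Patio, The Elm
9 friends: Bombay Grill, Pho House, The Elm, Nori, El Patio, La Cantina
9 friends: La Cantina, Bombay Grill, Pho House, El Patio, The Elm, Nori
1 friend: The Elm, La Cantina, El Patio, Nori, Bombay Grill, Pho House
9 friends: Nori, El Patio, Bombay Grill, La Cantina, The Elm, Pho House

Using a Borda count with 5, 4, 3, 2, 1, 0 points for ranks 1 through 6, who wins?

Bombay Grill: 2·0 + 1·1 + 3·3 + 9·5 + 9·4 + 1·1 + 9·3 = 119
La Cantina: 2·1 + 1·2 + 3·4 + 9·0 + 9·5 + 1·4 + 9·2 = 83
Pho House: 2·5 + 1·0 + 3·2 + 9·4 + 9·3 + 1·0 + 9·0 = 79
The Elm: 2·4 + 1·4 + 3·0 + 9·3 + 9·1 + 1·5 + 9·1 = 62
Nori: 2·2 + 1·5 + 3·5 + 9·2 + 9·0 + 1·2 + 9·5 = 89
El Patio: 2·3 + 1·3 + 3·1 + 9·1 + 9·2 + 1·3 + 9·4 = 78
Bombay Grill has the highest Borda score (119).

Bombay Grill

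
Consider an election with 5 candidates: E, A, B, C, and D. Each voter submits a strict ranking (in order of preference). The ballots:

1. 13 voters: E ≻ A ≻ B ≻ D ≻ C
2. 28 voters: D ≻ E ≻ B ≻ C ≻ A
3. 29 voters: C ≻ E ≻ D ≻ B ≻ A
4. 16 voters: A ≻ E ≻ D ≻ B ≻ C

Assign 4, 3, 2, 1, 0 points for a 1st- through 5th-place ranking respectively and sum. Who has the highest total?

E: 13·4 + 28·3 + 29·3 + 16·3 = 271
A: 13·3 + 28·0 + 29·0 + 16·4 = 103
B: 13·2 + 28·2 + 29·1 + 16·1 = 127
C: 13·0 + 28·1 + 29·4 + 16·0 = 144
D: 13·1 + 28·4 + 29·2 + 16·2 = 215
E has the highest Borda score (271).

E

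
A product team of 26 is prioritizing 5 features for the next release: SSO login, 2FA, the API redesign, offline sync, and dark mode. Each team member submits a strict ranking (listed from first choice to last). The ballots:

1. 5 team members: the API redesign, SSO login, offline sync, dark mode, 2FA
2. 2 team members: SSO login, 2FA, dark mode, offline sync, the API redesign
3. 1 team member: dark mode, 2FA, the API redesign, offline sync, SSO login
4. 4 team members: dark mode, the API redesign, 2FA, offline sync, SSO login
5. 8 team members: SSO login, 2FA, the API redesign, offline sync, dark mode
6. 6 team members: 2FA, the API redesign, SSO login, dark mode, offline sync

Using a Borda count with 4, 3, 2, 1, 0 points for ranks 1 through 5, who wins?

the API redesign

SSO login: 5·3 + 2·4 + 1·0 + 4·0 + 8·4 + 6·2 = 67
2FA: 5·0 + 2·3 + 1·3 + 4·2 + 8·3 + 6·4 = 65
the API redesign: 5·4 + 2·0 + 1·2 + 4·3 + 8·2 + 6·3 = 68
offline sync: 5·2 + 2·1 + 1·1 + 4·1 + 8·1 + 6·0 = 25
dark mode: 5·1 + 2·2 + 1·4 + 4·4 + 8·0 + 6·1 = 35
the API redesign has the highest Borda score (68).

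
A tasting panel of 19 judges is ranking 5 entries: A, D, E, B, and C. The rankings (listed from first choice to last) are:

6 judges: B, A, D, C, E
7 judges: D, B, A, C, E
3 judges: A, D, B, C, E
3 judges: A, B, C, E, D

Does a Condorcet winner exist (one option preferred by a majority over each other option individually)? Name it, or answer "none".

Checking pairwise contests:
B beats A 13–6.
A beats D 12–7.
A beats E 19–0.
D beats B 10–9.
A beats C 19–0.
Every option loses at least one head-to-head, so there is no Condorcet winner.

none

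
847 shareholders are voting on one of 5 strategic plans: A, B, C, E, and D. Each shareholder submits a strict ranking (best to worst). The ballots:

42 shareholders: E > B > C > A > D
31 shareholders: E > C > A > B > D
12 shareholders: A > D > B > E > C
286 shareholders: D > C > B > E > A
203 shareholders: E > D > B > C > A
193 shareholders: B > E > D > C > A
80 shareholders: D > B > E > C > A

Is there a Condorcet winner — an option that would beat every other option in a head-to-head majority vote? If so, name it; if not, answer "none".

none

Checking pairwise contests:
B beats A 804–43.
D beats B 581–266.
B beats C 530–317.
B beats E 571–276.
E beats D 469–378.
Every option loses at least one head-to-head, so there is no Condorcet winner.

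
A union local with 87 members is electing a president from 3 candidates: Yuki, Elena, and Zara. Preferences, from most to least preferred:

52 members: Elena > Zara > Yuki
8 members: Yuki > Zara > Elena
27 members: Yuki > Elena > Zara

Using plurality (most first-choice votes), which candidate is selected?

First-place votes: Yuki 35, Elena 52, Zara 0.
Elena has the most first-place votes.

Elena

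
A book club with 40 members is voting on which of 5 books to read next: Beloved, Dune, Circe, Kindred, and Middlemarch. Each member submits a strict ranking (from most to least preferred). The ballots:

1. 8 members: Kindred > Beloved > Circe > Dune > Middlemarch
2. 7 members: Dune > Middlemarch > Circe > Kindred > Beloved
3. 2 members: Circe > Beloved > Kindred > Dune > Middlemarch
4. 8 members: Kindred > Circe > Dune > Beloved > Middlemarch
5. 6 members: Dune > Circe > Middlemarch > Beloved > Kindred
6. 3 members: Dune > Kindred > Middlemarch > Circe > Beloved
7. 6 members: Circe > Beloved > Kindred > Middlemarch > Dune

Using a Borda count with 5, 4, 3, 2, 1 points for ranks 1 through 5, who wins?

Beloved: 8·4 + 7·1 + 2·4 + 8·2 + 6·2 + 3·1 + 6·4 = 102
Dune: 8·2 + 7·5 + 2·2 + 8·3 + 6·5 + 3·5 + 6·1 = 130
Circe: 8·3 + 7·3 + 2·5 + 8·4 + 6·4 + 3·2 + 6·5 = 147
Kindred: 8·5 + 7·2 + 2·3 + 8·5 + 6·1 + 3·4 + 6·3 = 136
Middlemarch: 8·1 + 7·4 + 2·1 + 8·1 + 6·3 + 3·3 + 6·2 = 85
Circe has the highest Borda score (147).

Circe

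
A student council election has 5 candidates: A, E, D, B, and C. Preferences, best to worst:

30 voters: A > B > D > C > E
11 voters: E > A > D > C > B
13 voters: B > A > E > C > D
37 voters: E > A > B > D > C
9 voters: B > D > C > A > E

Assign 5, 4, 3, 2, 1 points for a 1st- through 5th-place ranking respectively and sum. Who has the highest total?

A

A: 30·5 + 11·4 + 13·4 + 37·4 + 9·2 = 412
E: 30·1 + 11·5 + 13·3 + 37·5 + 9·1 = 318
D: 30·3 + 11·3 + 13·1 + 37·2 + 9·4 = 246
B: 30·4 + 11·1 + 13·5 + 37·3 + 9·5 = 352
C: 30·2 + 11·2 + 13·2 + 37·1 + 9·3 = 172
A has the highest Borda score (412).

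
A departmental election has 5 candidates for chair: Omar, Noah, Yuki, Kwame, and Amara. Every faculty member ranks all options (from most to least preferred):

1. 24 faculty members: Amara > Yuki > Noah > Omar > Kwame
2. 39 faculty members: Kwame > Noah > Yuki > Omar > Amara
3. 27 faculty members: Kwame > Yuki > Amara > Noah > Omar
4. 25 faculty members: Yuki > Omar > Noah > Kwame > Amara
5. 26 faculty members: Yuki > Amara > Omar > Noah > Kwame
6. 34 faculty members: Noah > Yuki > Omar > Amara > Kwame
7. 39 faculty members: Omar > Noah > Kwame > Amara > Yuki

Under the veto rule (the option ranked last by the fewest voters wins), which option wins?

Last-place votes: Omar 27, Noah 0, Yuki 39, Kwame 84, Amara 64.
Noah is ranked last by the fewest voters, so Noah wins.

Noah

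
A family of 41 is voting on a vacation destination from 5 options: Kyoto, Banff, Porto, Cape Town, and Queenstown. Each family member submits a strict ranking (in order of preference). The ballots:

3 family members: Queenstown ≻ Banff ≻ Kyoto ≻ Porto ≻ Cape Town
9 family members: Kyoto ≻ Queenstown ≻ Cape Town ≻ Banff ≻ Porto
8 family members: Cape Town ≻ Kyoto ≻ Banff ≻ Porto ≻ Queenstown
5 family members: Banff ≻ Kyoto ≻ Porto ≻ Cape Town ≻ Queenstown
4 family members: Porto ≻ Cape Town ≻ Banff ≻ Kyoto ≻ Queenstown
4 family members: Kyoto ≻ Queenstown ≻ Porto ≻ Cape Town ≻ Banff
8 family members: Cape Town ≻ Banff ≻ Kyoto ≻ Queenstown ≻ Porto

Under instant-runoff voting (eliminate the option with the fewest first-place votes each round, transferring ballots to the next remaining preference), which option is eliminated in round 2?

Porto

Round 1: Kyoto 13, Banff 5, Porto 4, Cape Town 16, Queenstown 3. Eliminate Queenstown.
Round 2: Kyoto 13, Banff 8, Porto 4, Cape Town 16. Eliminate Porto.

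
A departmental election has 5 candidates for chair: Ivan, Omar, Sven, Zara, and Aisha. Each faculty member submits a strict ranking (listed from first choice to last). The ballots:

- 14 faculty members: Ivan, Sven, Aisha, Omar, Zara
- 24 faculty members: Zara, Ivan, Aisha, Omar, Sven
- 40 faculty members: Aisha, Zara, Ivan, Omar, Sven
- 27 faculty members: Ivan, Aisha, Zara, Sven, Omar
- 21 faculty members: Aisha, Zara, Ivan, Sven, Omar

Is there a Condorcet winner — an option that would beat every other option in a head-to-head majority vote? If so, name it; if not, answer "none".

none

Checking pairwise contests:
Zara beats Ivan 85–41.
Ivan beats Omar 126–0.
Ivan beats Sven 126–0.
Aisha beats Zara 102–24.
Ivan beats Aisha 65–61.
Every option loses at least one head-to-head, so there is no Condorcet winner.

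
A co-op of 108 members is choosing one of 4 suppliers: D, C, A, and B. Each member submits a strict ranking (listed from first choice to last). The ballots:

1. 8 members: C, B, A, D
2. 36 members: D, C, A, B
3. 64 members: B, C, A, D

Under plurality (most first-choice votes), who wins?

B

First-place votes: D 36, C 8, A 0, B 64.
B has the most first-place votes.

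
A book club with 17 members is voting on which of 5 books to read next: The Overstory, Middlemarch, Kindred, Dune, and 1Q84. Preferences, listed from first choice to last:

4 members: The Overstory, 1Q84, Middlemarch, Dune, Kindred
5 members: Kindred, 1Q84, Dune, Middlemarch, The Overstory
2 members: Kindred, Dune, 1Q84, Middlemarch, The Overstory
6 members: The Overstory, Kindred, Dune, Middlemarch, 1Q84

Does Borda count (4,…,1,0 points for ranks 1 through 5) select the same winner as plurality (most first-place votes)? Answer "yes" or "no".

Borda — scores: The Overstory 40, Middlemarch 21, Kindred 46, Dune 32, 1Q84 31. Winner: Kindred.
Plurality — first-place votes: The Overstory 10, Middlemarch 0, Kindred 7, Dune 0, 1Q84 0. Winner: The Overstory.
The two methods disagree.

no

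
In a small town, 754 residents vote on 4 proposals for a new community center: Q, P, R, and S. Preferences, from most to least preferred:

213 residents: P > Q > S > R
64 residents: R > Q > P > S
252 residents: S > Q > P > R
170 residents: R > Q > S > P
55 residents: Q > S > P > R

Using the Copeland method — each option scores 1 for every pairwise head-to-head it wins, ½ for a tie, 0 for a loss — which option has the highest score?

Q

Q: beats P, R, and S → score 3.
P: beats R; loses to Q and S → score 1.
R: loses to Q, P, and S → score 0.
S: beats P and R; loses to Q → score 2.
Q has the best pairwise record.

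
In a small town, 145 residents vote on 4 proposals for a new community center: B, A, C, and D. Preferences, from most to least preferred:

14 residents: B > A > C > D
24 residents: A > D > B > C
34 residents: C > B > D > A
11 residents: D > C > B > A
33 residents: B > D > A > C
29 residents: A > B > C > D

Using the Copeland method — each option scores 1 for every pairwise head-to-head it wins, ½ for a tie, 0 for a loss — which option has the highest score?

B: beats A, C, and D → score 3.
A: beats C; loses to B and D → score 1.
C: beats D; loses to B and A → score 1.
D: beats A; loses to B and C → score 1.
B has the best pairwise record.

B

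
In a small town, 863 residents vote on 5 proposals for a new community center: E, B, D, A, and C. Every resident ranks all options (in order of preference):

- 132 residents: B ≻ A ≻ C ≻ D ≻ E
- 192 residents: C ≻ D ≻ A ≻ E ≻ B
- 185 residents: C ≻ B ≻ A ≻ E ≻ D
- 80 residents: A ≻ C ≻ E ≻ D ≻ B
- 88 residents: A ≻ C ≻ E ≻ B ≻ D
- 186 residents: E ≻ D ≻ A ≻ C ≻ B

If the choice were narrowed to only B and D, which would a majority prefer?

D

Voters preferring B to D: 405; preferring D to B: 458.
D wins the head-to-head.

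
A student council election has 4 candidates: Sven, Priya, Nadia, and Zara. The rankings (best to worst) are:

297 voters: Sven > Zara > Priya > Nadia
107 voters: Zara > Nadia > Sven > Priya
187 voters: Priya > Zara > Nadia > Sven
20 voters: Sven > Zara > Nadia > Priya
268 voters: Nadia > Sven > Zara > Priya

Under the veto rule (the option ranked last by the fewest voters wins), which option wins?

Zara

Last-place votes: Sven 187, Priya 395, Nadia 297, Zara 0.
Zara is ranked last by the fewest voters, so Zara wins.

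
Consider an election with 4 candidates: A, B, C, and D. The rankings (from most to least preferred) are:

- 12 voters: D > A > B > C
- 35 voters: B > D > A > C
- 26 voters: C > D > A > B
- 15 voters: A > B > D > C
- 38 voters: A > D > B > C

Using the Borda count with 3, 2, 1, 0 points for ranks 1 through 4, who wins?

A: 12·2 + 35·1 + 26·1 + 15·3 + 38·3 = 244
B: 12·1 + 35·3 + 26·0 + 15·2 + 38·1 = 185
C: 12·0 + 35·0 + 26·3 + 15·0 + 38·0 = 78
D: 12·3 + 35·2 + 26·2 + 15·1 + 38·2 = 249
D has the highest Borda score (249).

D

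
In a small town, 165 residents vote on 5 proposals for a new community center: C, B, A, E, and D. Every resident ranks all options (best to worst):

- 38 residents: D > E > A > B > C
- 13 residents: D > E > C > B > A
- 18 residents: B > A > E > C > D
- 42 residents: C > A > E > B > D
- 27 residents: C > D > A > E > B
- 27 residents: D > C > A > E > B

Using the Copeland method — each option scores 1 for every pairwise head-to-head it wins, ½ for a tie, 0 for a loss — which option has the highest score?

C: beats B, A, E, and D → score 4.
B: loses to C, A, E, and D → score 0.
A: beats B and E; loses to C and D → score 2.
E: beats B; loses to C, A, and D → score 1.
D: beats B, A, and E; loses to C → score 3.
C has the best pairwise record.

C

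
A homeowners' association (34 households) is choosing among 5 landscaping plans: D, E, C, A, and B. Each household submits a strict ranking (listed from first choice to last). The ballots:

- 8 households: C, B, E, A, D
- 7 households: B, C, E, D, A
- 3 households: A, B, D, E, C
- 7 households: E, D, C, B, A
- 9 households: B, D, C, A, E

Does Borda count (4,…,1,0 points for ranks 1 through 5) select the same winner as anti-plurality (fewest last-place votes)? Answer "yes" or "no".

Borda — scores: D 61, E 61, C 85, A 29, B 104. Winner: B.
Anti-plurality — last-place votes: D 8, E 9, C 3, A 14, B 0. Winner: B.
The two methods agree.

yes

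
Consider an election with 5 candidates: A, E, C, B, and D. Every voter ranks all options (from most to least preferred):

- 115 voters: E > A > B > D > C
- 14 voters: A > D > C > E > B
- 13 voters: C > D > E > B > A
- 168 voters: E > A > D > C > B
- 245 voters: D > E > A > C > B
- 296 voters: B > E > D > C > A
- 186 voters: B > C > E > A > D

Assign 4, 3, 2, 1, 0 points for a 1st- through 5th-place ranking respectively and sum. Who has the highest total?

E

A: 115·3 + 14·4 + 13·0 + 168·3 + 245·2 + 296·0 + 186·1 = 1581
E: 115·4 + 14·1 + 13·2 + 168·4 + 245·3 + 296·3 + 186·2 = 3167
C: 115·0 + 14·2 + 13·4 + 168·1 + 245·1 + 296·1 + 186·3 = 1347
B: 115·2 + 14·0 + 13·1 + 168·0 + 245·0 + 296·4 + 186·4 = 2171
D: 115·1 + 14·3 + 13·3 + 168·2 + 245·4 + 296·2 + 186·0 = 2104
E has the highest Borda score (3167).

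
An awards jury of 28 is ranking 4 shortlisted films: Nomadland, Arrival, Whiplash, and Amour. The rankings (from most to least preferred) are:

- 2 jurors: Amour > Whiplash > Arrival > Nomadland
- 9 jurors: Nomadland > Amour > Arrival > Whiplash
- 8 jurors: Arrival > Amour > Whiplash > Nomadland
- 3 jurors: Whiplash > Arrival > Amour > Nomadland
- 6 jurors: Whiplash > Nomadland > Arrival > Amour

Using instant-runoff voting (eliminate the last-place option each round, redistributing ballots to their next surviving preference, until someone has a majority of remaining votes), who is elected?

Whiplash

Round 1: Nomadland 9, Arrival 8, Whiplash 9, Amour 2. Eliminate Amour.
Round 2: Nomadland 9, Arrival 8, Whiplash 11. Eliminate Arrival.
Round 3: Nomadland 9, Whiplash 19. Whiplash has a majority.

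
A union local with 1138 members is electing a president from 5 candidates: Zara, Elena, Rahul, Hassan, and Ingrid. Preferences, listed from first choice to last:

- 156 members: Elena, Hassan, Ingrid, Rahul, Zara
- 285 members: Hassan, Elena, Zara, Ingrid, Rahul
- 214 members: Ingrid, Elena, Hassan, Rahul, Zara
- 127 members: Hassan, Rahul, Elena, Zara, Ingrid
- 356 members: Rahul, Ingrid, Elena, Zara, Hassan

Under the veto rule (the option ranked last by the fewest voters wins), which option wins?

Elena

Last-place votes: Zara 370, Elena 0, Rahul 285, Hassan 356, Ingrid 127.
Elena is ranked last by the fewest voters, so Elena wins.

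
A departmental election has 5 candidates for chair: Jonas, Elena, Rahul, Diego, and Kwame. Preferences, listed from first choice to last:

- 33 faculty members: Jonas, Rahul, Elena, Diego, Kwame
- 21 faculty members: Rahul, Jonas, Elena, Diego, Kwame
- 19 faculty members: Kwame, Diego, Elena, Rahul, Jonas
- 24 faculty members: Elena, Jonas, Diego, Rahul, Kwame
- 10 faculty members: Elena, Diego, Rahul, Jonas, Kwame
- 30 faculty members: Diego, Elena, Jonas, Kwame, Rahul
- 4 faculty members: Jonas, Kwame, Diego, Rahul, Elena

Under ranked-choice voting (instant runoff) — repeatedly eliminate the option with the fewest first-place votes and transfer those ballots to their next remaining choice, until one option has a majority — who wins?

Round 1: Jonas 37, Elena 34, Rahul 21, Diego 30, Kwame 19. Eliminate Kwame.
Round 2: Jonas 37, Elena 34, Rahul 21, Diego 49. Eliminate Rahul.
Round 3: Jonas 58, Elena 34, Diego 49. Eliminate Elena.
Round 4: Jonas 82, Diego 59. Jonas has a majority.

Jonas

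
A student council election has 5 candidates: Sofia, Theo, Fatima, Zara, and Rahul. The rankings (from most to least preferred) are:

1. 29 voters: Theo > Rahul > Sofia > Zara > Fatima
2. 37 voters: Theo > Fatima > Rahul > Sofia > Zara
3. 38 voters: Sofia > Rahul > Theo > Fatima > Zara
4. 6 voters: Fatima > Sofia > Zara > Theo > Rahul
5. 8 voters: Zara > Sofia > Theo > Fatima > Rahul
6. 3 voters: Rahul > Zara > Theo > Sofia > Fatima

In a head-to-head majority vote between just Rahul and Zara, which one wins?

Voters preferring Rahul to Zara: 107; preferring Zara to Rahul: 14.
Rahul wins the head-to-head.

Rahul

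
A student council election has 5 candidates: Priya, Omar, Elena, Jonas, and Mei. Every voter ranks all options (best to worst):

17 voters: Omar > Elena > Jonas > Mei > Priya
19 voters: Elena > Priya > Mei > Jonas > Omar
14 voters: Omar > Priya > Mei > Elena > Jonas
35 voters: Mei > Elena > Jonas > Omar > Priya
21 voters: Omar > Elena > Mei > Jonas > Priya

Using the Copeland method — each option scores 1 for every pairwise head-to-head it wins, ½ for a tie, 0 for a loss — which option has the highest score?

Priya: loses to Omar, Elena, Jonas, and Mei → score 0.
Omar: beats Priya; loses to Elena, Jonas, and Mei → score 1.
Elena: beats Priya, Omar, Jonas, and Mei → score 4.
Jonas: beats Priya and Omar; loses to Elena and Mei → score 2.
Mei: beats Priya, Omar, and Jonas; loses to Elena → score 3.
Elena has the best pairwise record.

Elena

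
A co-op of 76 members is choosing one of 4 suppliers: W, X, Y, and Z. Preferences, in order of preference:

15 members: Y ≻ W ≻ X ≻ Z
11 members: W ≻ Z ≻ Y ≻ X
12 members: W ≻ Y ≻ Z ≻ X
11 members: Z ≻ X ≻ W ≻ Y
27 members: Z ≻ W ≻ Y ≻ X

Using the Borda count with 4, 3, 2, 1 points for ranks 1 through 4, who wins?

W

W: 15·3 + 11·4 + 12·4 + 11·2 + 27·3 = 240
X: 15·2 + 11·1 + 12·1 + 11·3 + 27·1 = 113
Y: 15·4 + 11·2 + 12·3 + 11·1 + 27·2 = 183
Z: 15·1 + 11·3 + 12·2 + 11·4 + 27·4 = 224
W has the highest Borda score (240).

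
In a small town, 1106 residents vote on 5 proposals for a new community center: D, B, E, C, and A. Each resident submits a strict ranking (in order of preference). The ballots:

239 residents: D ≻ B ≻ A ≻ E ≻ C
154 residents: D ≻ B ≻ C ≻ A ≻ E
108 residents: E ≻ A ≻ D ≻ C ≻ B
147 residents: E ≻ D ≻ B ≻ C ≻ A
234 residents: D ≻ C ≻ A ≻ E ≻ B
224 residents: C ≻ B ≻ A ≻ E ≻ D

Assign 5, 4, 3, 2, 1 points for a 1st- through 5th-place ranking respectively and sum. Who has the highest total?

D

D: 239·5 + 154·5 + 108·3 + 147·4 + 234·5 + 224·1 = 4271
B: 239·4 + 154·4 + 108·1 + 147·3 + 234·1 + 224·4 = 3251
E: 239·2 + 154·1 + 108·5 + 147·5 + 234·2 + 224·2 = 2823
C: 239·1 + 154·3 + 108·2 + 147·2 + 234·4 + 224·5 = 3267
A: 239·3 + 154·2 + 108·4 + 147·1 + 234·3 + 224·3 = 2978
D has the highest Borda score (4271).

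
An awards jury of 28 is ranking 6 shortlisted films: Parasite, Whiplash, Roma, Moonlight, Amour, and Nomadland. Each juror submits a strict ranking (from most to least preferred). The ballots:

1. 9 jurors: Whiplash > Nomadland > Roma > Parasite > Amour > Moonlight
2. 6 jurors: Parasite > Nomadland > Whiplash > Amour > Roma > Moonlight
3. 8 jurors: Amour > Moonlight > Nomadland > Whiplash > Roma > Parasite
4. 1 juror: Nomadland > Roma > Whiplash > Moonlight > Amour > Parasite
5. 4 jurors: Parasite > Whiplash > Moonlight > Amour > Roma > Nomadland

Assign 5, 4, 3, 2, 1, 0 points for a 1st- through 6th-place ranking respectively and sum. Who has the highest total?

Parasite: 9·2 + 6·5 + 8·0 + 1·0 + 4·5 = 68
Whiplash: 9·5 + 6·3 + 8·2 + 1·3 + 4·4 = 98
Roma: 9·3 + 6·1 + 8·1 + 1·4 + 4·1 = 49
Moonlight: 9·0 + 6·0 + 8·4 + 1·2 + 4·3 = 46
Amour: 9·1 + 6·2 + 8·5 + 1·1 + 4·2 = 70
Nomadland: 9·4 + 6·4 + 8·3 + 1·5 + 4·0 = 89
Whiplash has the highest Borda score (98).

Whiplash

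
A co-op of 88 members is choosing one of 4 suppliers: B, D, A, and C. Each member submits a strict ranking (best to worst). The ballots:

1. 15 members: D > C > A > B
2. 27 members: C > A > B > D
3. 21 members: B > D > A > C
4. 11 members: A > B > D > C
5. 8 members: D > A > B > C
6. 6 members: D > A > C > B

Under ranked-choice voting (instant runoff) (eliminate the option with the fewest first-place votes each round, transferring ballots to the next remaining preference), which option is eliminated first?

A

Round 1: B 21, D 29, A 11, C 27. Eliminate A.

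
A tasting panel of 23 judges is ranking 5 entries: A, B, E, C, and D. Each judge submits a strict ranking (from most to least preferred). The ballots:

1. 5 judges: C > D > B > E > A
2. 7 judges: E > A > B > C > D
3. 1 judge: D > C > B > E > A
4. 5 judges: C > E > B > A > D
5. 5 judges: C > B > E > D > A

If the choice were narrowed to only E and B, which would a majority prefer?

Voters preferring E to B: 12; preferring B to E: 11.
E wins the head-to-head.

E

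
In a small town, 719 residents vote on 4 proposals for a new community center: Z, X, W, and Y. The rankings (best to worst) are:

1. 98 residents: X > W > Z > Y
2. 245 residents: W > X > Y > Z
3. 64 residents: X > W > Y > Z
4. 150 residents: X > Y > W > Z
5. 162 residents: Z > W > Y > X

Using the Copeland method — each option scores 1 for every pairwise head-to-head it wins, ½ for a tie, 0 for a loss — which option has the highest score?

W

Z: loses to X, W, and Y → score 0.
X: beats Z and Y; loses to W → score 2.
W: beats Z, X, and Y → score 3.
Y: beats Z; loses to X and W → score 1.
W has the best pairwise record.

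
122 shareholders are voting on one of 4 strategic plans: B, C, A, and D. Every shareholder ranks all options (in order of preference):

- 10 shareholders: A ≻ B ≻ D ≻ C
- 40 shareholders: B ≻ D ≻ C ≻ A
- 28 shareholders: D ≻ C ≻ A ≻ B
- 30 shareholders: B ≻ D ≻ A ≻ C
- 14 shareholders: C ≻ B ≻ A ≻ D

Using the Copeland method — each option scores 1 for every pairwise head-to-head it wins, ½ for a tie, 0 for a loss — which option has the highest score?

B

B: beats C, A, and D → score 3.
C: beats A; loses to B and D → score 1.
A: loses to B, C, and D → score 0.
D: beats C and A; loses to B → score 2.
B has the best pairwise record.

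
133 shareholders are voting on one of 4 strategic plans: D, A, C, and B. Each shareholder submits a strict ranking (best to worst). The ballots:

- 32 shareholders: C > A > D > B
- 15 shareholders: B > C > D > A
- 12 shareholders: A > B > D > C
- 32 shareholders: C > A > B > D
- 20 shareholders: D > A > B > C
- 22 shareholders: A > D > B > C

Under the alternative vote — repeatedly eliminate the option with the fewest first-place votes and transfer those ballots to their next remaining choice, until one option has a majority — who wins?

Round 1: D 20, A 34, C 64, B 15. Eliminate B.
Round 2: D 20, A 34, C 79. C has a majority.

C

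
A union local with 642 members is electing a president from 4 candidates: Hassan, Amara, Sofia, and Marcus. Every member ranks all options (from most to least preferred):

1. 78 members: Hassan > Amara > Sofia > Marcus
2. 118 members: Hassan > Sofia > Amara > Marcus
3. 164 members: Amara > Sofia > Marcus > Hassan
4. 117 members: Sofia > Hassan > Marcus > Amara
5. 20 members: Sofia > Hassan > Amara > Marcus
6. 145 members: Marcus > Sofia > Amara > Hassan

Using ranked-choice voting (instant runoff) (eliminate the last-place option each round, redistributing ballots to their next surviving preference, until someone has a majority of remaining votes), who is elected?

Hassan

Round 1: Hassan 196, Amara 164, Sofia 137, Marcus 145. Eliminate Sofia.
Round 2: Hassan 333, Amara 164, Marcus 145. Hassan has a majority.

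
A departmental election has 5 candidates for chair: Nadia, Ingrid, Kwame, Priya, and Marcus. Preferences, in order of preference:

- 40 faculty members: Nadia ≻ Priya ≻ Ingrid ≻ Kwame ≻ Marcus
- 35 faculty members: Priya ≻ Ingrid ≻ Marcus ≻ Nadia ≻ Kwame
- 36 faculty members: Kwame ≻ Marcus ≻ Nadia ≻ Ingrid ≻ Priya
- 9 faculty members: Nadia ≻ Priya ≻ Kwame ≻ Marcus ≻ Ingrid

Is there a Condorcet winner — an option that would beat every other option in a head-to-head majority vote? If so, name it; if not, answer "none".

none

Checking pairwise contests:
Marcus beats Nadia 71–49.
Nadia beats Ingrid 85–35.
Nadia beats Kwame 84–36.
Nadia beats Priya 85–35.
Ingrid beats Marcus 75–45.
Every option loses at least one head-to-head, so there is no Condorcet winner.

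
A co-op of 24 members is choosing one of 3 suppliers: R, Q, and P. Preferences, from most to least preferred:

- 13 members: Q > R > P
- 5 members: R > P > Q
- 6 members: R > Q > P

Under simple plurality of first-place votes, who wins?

First-place votes: R 11, Q 13, P 0.
Q has the most first-place votes.

Q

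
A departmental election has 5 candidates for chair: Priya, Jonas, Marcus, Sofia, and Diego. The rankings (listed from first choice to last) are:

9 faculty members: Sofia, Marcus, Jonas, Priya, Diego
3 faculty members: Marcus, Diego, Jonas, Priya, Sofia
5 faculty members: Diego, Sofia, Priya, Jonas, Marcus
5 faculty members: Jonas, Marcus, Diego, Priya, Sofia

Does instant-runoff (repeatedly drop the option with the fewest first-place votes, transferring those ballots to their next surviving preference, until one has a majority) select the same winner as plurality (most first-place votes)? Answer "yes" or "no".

Instant-runoff — R1 Priya 0, Jonas 5, Marcus 3, Sofia 9, Diego 5 (Priya out); R2 Jonas 5, Marcus 3, Sofia 9, Diego 5 (Marcus out); R3 Jonas 5, Sofia 9, Diego 8 (Jonas out); R4 Sofia 9, Diego 13 (Diego winner). Winner: Diego.
Plurality — first-place votes: Priya 0, Jonas 5, Marcus 3, Sofia 9, Diego 5. Winner: Sofia.
The two methods disagree.

no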